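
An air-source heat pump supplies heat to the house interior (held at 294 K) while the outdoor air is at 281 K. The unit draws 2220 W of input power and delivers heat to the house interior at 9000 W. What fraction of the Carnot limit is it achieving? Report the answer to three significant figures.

0.179

COP_actual = Q̇_H/Ẇ = 9000/2220 = 4.054.
The reservoir spacing is ΔT = 294 − 281 = 13.00 K.
COP_Carnot = T_H/ΔT = 294.00/13.00 = 22.62.
η_II = COP_actual/COP_Carnot = 4.054/22.62 = 0.1793.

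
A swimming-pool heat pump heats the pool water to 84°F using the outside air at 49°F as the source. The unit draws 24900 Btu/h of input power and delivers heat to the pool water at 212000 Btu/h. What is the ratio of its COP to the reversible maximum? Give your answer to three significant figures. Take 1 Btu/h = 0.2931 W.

COP_actual = Q̇_H/Ẇ = 212000/24900 = 8.514.
In absolute terms T_C = 282.59 K and T_H = 302.04 K, so ΔT = 19.44 K.
COP_Carnot = T_H/ΔT = 302.04/19.44 = 15.53.
η_II = COP_actual/COP_Carnot = 8.514/15.53 = 0.5481.

0.548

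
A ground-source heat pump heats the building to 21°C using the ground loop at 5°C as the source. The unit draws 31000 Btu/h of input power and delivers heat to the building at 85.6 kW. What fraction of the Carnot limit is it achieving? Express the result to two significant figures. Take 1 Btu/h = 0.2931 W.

0.51

Converting, Q̇_H = 85.60 kW = 292100 Btu/h, so COP_actual = Q̇_H/Ẇ = 292100/31000 = 9.421.
In absolute terms T_C = 278.15 K and T_H = 294.15 K, so ΔT = 16.00 K.
COP_Carnot = T_H/ΔT = 294.15/16.00 = 18.38.
η_II = COP_actual/COP_Carnot = 9.421/18.38 = 0.5124.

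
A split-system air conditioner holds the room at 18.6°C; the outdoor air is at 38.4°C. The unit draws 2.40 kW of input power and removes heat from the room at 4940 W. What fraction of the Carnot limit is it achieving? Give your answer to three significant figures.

0.140

Converting, Q̇_C = 4940 W = 4.940 kW, so COP_actual = Q̇_C/Ẇ = 4.940/2.400 = 2.058.
In absolute terms T_C = 291.75 K and T_H = 311.55 K, so ΔT = 19.80 K.
COP_Carnot = T_C/ΔT = 291.75/19.80 = 14.73.
η_II = COP_actual/COP_Carnot = 2.058/14.73 = 0.1397.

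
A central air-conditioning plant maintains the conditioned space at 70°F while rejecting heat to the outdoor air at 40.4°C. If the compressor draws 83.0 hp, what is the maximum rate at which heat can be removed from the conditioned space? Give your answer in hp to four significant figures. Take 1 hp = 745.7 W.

1266 hp

In absolute terms T_C = 294.26 K and T_H = 313.55 K, so ΔT = 19.29 K.
COP_Carnot = T_C/ΔT = 294.26/19.29 = 15.26.
Q̇_max = COP_Carnot × Ẇ = 15.26 × 83.00 hp = 1266 hp.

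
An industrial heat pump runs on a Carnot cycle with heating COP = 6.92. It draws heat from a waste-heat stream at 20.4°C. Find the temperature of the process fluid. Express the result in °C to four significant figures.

69.99 °C

COP_HP = T_H/(T_H − T_C) rearranges to T_H = COP·T_C/(COP − 1).
With T_C = 293.55 K, T_H = 6.92 × 293.55/5.920 = 343.14 K.
Converting, 343.14 K = 69.99°C.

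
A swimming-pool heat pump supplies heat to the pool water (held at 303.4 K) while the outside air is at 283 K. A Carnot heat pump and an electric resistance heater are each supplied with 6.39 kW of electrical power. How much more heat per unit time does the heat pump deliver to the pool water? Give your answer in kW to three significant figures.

88.6 kW

The reservoir spacing is ΔT = 303.4 − 283 = 20.40 K.
COP_Carnot = T_H/ΔT = 303.40/20.40 = 14.87.
The heat pump delivers Q̇_H = COP × Ẇ = 95.04 kW; the resistance heater delivers Ẇ = 6.390 kW.
Extra = (COP − 1)·Ẇ = 88.65 kW.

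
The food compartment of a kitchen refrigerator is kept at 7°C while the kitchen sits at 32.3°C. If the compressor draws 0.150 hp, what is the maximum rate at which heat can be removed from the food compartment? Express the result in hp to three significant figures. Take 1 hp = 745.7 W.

In absolute terms T_C = 280.15 K and T_H = 305.45 K, so ΔT = 25.30 K.
COP_Carnot = T_C/ΔT = 280.15/25.30 = 11.07.
Q̇_max = COP_Carnot × Ẇ = 11.07 × 0.1500 hp = 1.661 hp.

1.66 hp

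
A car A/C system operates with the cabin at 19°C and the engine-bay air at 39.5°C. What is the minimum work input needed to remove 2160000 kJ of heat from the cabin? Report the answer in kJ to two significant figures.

150000 kJ

In absolute terms T_C = 292.15 K and T_H = 312.65 K, so ΔT = 20.50 K.
The reversible limit is COP_R = T_C/ΔT = 14.25, so W_min = Q_C/COP = Q_C·ΔT/T_C.
W_min = 2160000 × 20.50/292.15 = 151600 kJ.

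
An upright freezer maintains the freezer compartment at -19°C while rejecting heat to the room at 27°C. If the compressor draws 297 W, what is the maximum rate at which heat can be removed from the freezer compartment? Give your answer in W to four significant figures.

1641 W

In absolute terms T_C = 254.15 K and T_H = 300.15 K, so ΔT = 46.00 K.
COP_Carnot = T_C/ΔT = 254.15/46.00 = 5.525.
Q̇_max = COP_Carnot × Ẇ = 5.525 × 297.0 W = 1641 W.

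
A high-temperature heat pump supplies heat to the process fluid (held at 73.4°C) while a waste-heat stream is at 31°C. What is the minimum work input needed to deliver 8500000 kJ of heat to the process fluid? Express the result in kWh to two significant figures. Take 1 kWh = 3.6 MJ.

290 kWh

In absolute terms T_C = 304.15 K and T_H = 346.55 K, so ΔT = 42.40 K.
The reversible limit is COP_HP = T_H/ΔT = 8.173, so W_min = Q_H/COP = Q_H·ΔT/T_H.
W_min = 8500000 × 42.40/346.55 = 1040000 kJ = 288.9 kWh.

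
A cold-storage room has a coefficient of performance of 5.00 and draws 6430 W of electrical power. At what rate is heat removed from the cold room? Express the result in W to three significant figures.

32200 W

Q̇_C = COP × Ẇ = 5.00 × 6430 = 32150 W.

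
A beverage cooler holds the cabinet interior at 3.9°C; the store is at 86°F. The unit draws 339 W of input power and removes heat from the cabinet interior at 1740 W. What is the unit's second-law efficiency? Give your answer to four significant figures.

0.4835

COP_actual = Q̇_C/Ẇ = 1740/339.0 = 5.133.
In absolute terms T_C = 277.05 K and T_H = 303.15 K, so ΔT = 26.10 K.
COP_Carnot = T_C/ΔT = 277.05/26.10 = 10.61.
η_II = COP_actual/COP_Carnot = 5.133/10.61 = 0.4835.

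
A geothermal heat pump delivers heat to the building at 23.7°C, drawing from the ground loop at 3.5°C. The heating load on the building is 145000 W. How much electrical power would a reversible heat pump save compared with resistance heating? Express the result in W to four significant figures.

135100 W

In absolute terms T_C = 276.65 K and T_H = 296.85 K, so ΔT = 20.20 K.
COP_Carnot = T_H/ΔT = 296.85/20.20 = 14.70.
Resistance heating needs Ẇ_res = Q̇_H = 145000 W; the reversible heat pump needs only Ẇ_hp = Q̇_H/COP = 9867 W.
Saving = 145000 − 9867 = 135100 W.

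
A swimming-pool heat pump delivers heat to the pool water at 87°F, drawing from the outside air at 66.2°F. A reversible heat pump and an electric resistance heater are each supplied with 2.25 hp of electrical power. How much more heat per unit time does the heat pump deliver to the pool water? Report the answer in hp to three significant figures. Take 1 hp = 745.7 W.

In absolute terms T_C = 292.15 K and T_H = 303.71 K, so ΔT = 11.56 K.
COP_Carnot = T_H/ΔT = 303.71/11.56 = 26.28.
The heat pump delivers Q̇_H = COP × Ẇ = 59.13 hp; the resistance heater delivers Ẇ = 2.250 hp.
Extra = (COP − 1)·Ẇ = 56.88 hp.

56.9 hp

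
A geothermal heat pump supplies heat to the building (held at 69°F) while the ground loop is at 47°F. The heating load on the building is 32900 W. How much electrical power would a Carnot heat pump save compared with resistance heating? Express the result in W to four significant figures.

31530 W

In absolute terms T_C = 281.48 K and T_H = 293.71 K, so ΔT = 12.22 K.
COP_Carnot = T_H/ΔT = 293.71/12.22 = 24.03.
Resistance heating needs Ẇ_res = Q̇_H = 32900 W; the reversible heat pump needs only Ẇ_hp = Q̇_H/COP = 1369 W.
Saving = 32900 − 1369 = 31530 W.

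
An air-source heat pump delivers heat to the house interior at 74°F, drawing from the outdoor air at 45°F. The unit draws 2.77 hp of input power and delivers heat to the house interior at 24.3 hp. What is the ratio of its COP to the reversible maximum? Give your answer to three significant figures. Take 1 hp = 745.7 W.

COP_actual = Q̇_H/Ẇ = 24.30/2.770 = 8.773.
In absolute terms T_C = 280.37 K and T_H = 296.48 K, so ΔT = 16.11 K.
COP_Carnot = T_H/ΔT = 296.48/16.11 = 18.40.
η_II = COP_actual/COP_Carnot = 8.773/18.40 = 0.4767.

0.477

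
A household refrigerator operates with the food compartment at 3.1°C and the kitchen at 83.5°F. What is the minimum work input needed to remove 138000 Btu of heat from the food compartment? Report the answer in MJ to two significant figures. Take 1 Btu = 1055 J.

In absolute terms T_C = 276.25 K and T_H = 301.76 K, so ΔT = 25.51 K.
The reversible limit is COP_R = T_C/ΔT = 10.83, so W_min = Q_C/COP = Q_C·ΔT/T_C.
W_min = 138000 × 25.51/276.25 = 12740 Btu = 13.44 MJ.

13 MJ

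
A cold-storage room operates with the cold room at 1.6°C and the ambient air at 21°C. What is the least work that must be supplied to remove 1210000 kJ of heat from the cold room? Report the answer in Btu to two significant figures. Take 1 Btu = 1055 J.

81000 Btu

In absolute terms T_C = 274.75 K and T_H = 294.15 K, so ΔT = 19.40 K.
The reversible limit is COP_R = T_C/ΔT = 14.16, so W_min = Q_C/COP = Q_C·ΔT/T_C.
W_min = 1210000 × 19.40/274.75 = 85440 kJ = 80980 Btu.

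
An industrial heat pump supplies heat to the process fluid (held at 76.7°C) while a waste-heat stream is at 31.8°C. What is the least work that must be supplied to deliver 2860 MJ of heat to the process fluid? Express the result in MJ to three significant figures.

367 MJ

In absolute terms T_C = 304.95 K and T_H = 349.85 K, so ΔT = 44.90 K.
The reversible limit is COP_HP = T_H/ΔT = 7.792, so W_min = Q_H/COP = Q_H·ΔT/T_H.
W_min = 2860 × 44.90/349.85 = 367.1 MJ.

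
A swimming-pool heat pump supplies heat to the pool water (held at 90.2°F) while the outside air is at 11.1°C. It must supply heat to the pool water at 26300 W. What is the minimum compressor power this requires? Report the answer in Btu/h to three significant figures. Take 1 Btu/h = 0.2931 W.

In absolute terms T_C = 284.25 K and T_H = 305.48 K, so ΔT = 21.23 K.
COP_Carnot = T_H/ΔT = 305.48/21.23 = 14.39.
Ẇ_min = Q̇/COP_Carnot = 26300/14.39 = 1828 W = 6237 Btu/h.

6240 Btu/h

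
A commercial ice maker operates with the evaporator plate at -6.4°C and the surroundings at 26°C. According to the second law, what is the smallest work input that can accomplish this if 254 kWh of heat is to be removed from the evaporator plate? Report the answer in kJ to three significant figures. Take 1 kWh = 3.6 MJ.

In absolute terms T_C = 266.75 K and T_H = 299.15 K, so ΔT = 32.40 K.
The reversible limit is COP_R = T_C/ΔT = 8.233, so W_min = Q_C/COP = Q_C·ΔT/T_C.
W_min = 254.0 × 32.40/266.75 = 30.85 kWh = 111100 kJ.

111000 kJ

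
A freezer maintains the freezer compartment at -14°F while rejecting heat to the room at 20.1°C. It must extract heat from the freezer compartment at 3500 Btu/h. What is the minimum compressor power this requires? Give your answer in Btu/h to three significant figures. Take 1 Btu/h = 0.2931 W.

In absolute terms T_C = 247.59 K and T_H = 293.25 K, so ΔT = 45.66 K.
COP_Carnot = T_C/ΔT = 247.59/45.66 = 5.423.
Ẇ_min = Q̇/COP_Carnot = 3500/5.423 = 645.4 Btu/h.

645 Btu/h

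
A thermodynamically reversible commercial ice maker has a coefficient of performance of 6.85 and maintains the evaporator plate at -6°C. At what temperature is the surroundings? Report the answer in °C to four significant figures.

33.00 °C

COP_R = T_C/(T_H − T_C) gives T_H − T_C = T_C/COP.
With T_C = 267.15 K, T_H = 267.15 × (1 + 1/6.85) = 306.15 K.
Converting, 306.15 K = 33.00°C.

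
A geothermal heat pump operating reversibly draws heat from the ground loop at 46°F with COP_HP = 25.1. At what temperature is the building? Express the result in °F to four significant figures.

COP_HP = T_H/(T_H − T_C) rearranges to T_H = COP·T_C/(COP − 1).
With T_C = 280.93 K, T_H = 25.1 × 280.93/24.10 = 292.58 K.
Converting, 292.58 K = 66.98°F.

66.98 °F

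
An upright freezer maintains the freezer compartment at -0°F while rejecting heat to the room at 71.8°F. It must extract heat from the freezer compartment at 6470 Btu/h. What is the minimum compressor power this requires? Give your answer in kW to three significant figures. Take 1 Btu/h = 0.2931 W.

0.296 kW

In absolute terms T_C = 255.37 K and T_H = 295.26 K, so ΔT = 39.89 K.
COP_Carnot = T_C/ΔT = 255.37/39.89 = 6.402.
Ẇ_min = Q̇/COP_Carnot = 6470/6.402 = 1011 Btu/h = 0.2962 kW.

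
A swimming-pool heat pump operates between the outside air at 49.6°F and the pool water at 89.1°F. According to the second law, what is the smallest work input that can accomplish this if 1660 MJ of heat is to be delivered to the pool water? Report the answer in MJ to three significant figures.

119 MJ

In absolute terms T_C = 282.93 K and T_H = 304.87 K, so ΔT = 21.94 K.
The reversible limit is COP_HP = T_H/ΔT = 13.89, so W_min = Q_H/COP = Q_H·ΔT/T_H.
W_min = 1660 × 21.94/304.87 = 119.5 MJ.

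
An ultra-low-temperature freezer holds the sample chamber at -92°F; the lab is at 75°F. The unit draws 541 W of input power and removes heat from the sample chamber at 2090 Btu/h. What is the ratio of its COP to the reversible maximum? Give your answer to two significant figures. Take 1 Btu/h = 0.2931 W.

Converting, Q̇_C = 2090 Btu/h = 612.6 W, so COP_actual = Q̇_C/Ẇ = 612.6/541.0 = 1.132.
In absolute terms T_C = 204.26 K and T_H = 297.04 K, so ΔT = 92.78 K.
COP_Carnot = T_C/ΔT = 204.26/92.78 = 2.202.
η_II = COP_actual/COP_Carnot = 1.132/2.202 = 0.5143.

0.51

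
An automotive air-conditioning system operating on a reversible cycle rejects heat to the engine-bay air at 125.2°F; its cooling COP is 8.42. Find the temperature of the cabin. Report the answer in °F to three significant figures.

For a Carnot refrigerator COP_R = T_C/(T_H − T_C), so T_C = COP·T_H/(1 + COP).
With T_H = 324.93 K, T_C = 8.42 × 324.93/9.420 = 290.43 K.
Converting, 290.43 K = 63.11°F.

63.1 °F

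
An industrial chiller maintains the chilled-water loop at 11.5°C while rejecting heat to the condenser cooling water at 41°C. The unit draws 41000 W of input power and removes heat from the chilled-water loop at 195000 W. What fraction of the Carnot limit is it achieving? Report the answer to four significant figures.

0.4929

COP_actual = Q̇_C/Ẇ = 195000/41000 = 4.756.
In absolute terms T_C = 284.65 K and T_H = 314.15 K, so ΔT = 29.50 K.
COP_Carnot = T_C/ΔT = 284.65/29.50 = 9.649.
η_II = COP_actual/COP_Carnot = 4.756/9.649 = 0.4929.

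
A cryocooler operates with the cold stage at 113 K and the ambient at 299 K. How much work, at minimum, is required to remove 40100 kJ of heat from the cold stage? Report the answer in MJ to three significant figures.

The reservoir spacing is ΔT = 299 − 113 = 186.0 K.
The reversible limit is COP_R = T_C/ΔT = 0.6075, so W_min = Q_C/COP = Q_C·ΔT/T_C.
W_min = 40100 × 186.0/113.00 = 66010 kJ = 66.01 MJ.

66.0 MJ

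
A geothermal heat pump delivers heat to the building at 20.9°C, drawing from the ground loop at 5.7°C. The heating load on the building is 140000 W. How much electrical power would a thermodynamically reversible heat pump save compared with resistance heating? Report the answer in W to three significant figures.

133000 W

In absolute terms T_C = 278.85 K and T_H = 294.05 K, so ΔT = 15.20 K.
COP_Carnot = T_H/ΔT = 294.05/15.20 = 19.35.
Resistance heating needs Ẇ_res = Q̇_H = 140000 W; the reversible heat pump needs only Ẇ_hp = Q̇_H/COP = 7237 W.
Saving = 140000 − 7237 = 132800 W.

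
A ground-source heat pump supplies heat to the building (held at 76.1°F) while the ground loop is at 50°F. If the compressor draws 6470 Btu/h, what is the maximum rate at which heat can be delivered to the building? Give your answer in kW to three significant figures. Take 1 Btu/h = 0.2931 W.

In absolute terms T_C = 283.15 K and T_H = 297.65 K, so ΔT = 14.50 K.
COP_Carnot = T_H/ΔT = 297.65/14.50 = 20.53.
Q̇_max = COP_Carnot × Ẇ = 20.53 × 6470 Btu/h = 132800 Btu/h = 38.93 kW.

38.9 kW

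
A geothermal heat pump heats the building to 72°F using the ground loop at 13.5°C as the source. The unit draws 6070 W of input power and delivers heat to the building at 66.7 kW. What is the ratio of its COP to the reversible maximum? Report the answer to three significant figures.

0.324

Converting, Q̇_H = 66.70 kW = 66700 W, so COP_actual = Q̇_H/Ẇ = 66700/6070 = 10.99.
In absolute terms T_C = 286.65 K and T_H = 295.37 K, so ΔT = 8.722 K.
COP_Carnot = T_H/ΔT = 295.37/8.722 = 33.86.
η_II = COP_actual/COP_Carnot = 10.99/33.86 = 0.3245.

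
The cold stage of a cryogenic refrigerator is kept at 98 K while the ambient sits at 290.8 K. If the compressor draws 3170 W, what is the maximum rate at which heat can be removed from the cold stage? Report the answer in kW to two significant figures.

The reservoir spacing is ΔT = 290.8 − 98 = 192.8 K.
COP_Carnot = T_C/ΔT = 98.00/192.8 = 0.5083.
Q̇_max = COP_Carnot × Ẇ = 0.5083 × 3170 W = 1611 W = 1.611 kW.

1.6 kW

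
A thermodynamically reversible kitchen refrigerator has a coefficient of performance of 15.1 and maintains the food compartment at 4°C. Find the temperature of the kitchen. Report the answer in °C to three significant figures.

COP_R = T_C/(T_H − T_C) gives T_H − T_C = T_C/COP.
With T_C = 277.15 K, T_H = 277.15 × (1 + 1/15.1) = 295.50 K.
Converting, 295.50 K = 22.35°C.

22.4 °C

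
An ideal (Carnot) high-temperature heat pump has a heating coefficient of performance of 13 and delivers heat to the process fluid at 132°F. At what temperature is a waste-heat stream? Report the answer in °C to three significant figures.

COP_HP = T_H/(T_H − T_C) gives T_H − T_C = T_H/COP.
With T_H = 328.71 K, T_C = 328.71 × (1 − 1/13) = 303.42 K.
Converting, 303.42 K = 30.27°C.

30.3 °C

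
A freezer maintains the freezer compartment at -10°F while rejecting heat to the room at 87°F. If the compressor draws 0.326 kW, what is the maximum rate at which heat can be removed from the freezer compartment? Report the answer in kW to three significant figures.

1.51 kW

In absolute terms T_C = 249.82 K and T_H = 303.71 K, so ΔT = 53.89 K.
COP_Carnot = T_C/ΔT = 249.82/53.89 = 4.636.
Q̇_max = COP_Carnot × Ẇ = 4.636 × 0.3260 kW = 1.511 kW.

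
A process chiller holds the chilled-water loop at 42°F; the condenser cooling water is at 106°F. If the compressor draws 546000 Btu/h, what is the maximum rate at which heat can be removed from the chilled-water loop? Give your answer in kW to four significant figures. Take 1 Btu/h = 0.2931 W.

1254 kW

In absolute terms T_C = 278.71 K and T_H = 314.26 K, so ΔT = 35.56 K.
COP_Carnot = T_C/ΔT = 278.71/35.56 = 7.839.
Q̇_max = COP_Carnot × Ẇ = 7.839 × 546000 Btu/h = 4280000 Btu/h = 1254 kW.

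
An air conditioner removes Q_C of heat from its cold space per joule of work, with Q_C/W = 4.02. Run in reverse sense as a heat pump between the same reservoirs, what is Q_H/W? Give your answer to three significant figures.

The first law on one cycle gives Q_H = Q_C + W, so Q_H/W = Q_C/W + 1.
COP_HP = COP_R + 1 = 4.02 + 1 = 5.02.

5.02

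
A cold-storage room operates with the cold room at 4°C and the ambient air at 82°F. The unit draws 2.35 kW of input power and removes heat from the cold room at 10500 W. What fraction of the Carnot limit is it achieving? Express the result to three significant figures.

0.383

Converting, Q̇_C = 10500 W = 10.50 kW, so COP_actual = Q̇_C/Ẇ = 10.50/2.350 = 4.468.
In absolute terms T_C = 277.15 K and T_H = 300.93 K, so ΔT = 23.78 K.
COP_Carnot = T_C/ΔT = 277.15/23.78 = 11.66.
η_II = COP_actual/COP_Carnot = 4.468/11.66 = 0.3833.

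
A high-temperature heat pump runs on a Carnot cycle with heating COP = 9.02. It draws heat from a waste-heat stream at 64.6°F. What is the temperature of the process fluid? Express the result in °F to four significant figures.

130.0 °F

COP_HP = T_H/(T_H − T_C) rearranges to T_H = COP·T_C/(COP − 1).
With T_C = 291.26 K, T_H = 9.02 × 291.26/8.020 = 327.58 K.
Converting, 327.58 K = 129.97°F.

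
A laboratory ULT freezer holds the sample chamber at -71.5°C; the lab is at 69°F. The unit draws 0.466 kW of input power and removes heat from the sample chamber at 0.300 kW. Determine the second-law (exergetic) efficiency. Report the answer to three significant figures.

0.294

COP_actual = Q̇_C/Ẇ = 0.3000/0.4660 = 0.6438.
In absolute terms T_C = 201.65 K and T_H = 293.71 K, so ΔT = 92.06 K.
COP_Carnot = T_C/ΔT = 201.65/92.06 = 2.191.
η_II = COP_actual/COP_Carnot = 0.6438/2.191 = 0.2939.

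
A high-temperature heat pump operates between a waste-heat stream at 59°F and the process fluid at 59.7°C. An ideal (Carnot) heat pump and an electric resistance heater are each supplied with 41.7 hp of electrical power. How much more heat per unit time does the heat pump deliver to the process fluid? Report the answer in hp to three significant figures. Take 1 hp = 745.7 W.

In absolute terms T_C = 288.15 K and T_H = 332.85 K, so ΔT = 44.70 K.
COP_Carnot = T_H/ΔT = 332.85/44.70 = 7.446.
The heat pump delivers Q̇_H = COP × Ẇ = 310.5 hp; the resistance heater delivers Ẇ = 41.70 hp.
Extra = (COP − 1)·Ẇ = 268.8 hp.

269 hp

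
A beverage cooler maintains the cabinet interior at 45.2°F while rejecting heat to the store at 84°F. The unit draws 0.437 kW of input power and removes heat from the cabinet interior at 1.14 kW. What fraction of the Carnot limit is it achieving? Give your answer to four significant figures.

COP_actual = Q̇_C/Ẇ = 1.140/0.4370 = 2.609.
In absolute terms T_C = 280.48 K and T_H = 302.04 K, so ΔT = 21.56 K.
COP_Carnot = T_C/ΔT = 280.48/21.56 = 13.01.
η_II = COP_actual/COP_Carnot = 2.609/13.01 = 0.2005.

0.2005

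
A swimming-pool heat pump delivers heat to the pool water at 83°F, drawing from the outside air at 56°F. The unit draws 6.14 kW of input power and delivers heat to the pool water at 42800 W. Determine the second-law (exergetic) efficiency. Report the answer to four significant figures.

Converting, Q̇_H = 42800 W = 42.80 kW, so COP_actual = Q̇_H/Ẇ = 42.80/6.140 = 6.971.
In absolute terms T_C = 286.48 K and T_H = 301.48 K, so ΔT = 15.00 K.
COP_Carnot = T_H/ΔT = 301.48/15.00 = 20.10.
η_II = COP_actual/COP_Carnot = 6.971/20.10 = 0.3468.

0.3468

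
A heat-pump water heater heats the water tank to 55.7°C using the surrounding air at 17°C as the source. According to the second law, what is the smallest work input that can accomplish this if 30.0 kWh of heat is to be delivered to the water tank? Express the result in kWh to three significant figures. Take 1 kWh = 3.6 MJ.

3.53 kWh

In absolute terms T_C = 290.15 K and T_H = 328.85 K, so ΔT = 38.70 K.
The reversible limit is COP_HP = T_H/ΔT = 8.497, so W_min = Q_H/COP = Q_H·ΔT/T_H.
W_min = 30.00 × 38.70/328.85 = 3.530 kWh.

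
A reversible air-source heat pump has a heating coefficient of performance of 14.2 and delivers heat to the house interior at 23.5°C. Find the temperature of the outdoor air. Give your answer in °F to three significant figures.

COP_HP = T_H/(T_H − T_C) gives T_H − T_C = T_H/COP.
With T_H = 296.65 K, T_C = 296.65 × (1 − 1/14.2) = 275.76 K.
Converting, 275.76 K = 36.70°F.

36.7 °F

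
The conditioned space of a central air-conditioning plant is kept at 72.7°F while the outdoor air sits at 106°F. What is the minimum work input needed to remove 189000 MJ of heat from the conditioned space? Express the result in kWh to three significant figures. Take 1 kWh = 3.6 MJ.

In absolute terms T_C = 295.76 K and T_H = 314.26 K, so ΔT = 18.50 K.
The reversible limit is COP_R = T_C/ΔT = 15.99, so W_min = Q_C/COP = Q_C·ΔT/T_C.
W_min = 189000 × 18.50/295.76 = 11820 MJ = 3284 kWh.

3280 kWh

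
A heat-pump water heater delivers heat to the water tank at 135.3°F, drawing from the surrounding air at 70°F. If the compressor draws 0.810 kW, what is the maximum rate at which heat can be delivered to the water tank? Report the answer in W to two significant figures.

In absolute terms T_C = 294.26 K and T_H = 330.54 K, so ΔT = 36.28 K.
COP_Carnot = T_H/ΔT = 330.54/36.28 = 9.111.
Q̇_max = COP_Carnot × Ẇ = 9.111 × 0.8100 kW = 7.380 kW = 7380 W.

7400 W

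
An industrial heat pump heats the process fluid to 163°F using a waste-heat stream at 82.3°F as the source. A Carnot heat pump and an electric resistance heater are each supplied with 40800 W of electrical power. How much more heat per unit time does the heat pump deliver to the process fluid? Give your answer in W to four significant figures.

In absolute terms T_C = 301.09 K and T_H = 345.93 K, so ΔT = 44.83 K.
COP_Carnot = T_H/ΔT = 345.93/44.83 = 7.716.
The heat pump delivers Q̇_H = COP × Ẇ = 314800 W; the resistance heater delivers Ẇ = 40800 W.
Extra = (COP − 1)·Ẇ = 274000 W.

274000 W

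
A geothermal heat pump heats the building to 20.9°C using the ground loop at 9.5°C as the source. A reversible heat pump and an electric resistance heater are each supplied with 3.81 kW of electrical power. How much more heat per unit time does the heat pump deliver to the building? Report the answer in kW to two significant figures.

In absolute terms T_C = 282.65 K and T_H = 294.05 K, so ΔT = 11.40 K.
COP_Carnot = T_H/ΔT = 294.05/11.40 = 25.79.
The heat pump delivers Q̇_H = COP × Ẇ = 98.27 kW; the resistance heater delivers Ẇ = 3.810 kW.
Extra = (COP − 1)·Ẇ = 94.46 kW.

94 kW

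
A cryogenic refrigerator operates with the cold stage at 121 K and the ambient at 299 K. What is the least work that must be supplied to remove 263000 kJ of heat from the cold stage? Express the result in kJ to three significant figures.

387000 kJ

The reservoir spacing is ΔT = 299 − 121 = 178.0 K.
The reversible limit is COP_R = T_C/ΔT = 0.6798, so W_min = Q_C/COP = Q_C·ΔT/T_C.
W_min = 263000 × 178.0/121.00 = 386900 kJ.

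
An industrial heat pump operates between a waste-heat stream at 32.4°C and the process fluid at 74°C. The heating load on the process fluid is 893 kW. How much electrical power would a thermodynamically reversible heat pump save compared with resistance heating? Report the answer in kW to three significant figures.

In absolute terms T_C = 305.55 K and T_H = 347.15 K, so ΔT = 41.60 K.
COP_Carnot = T_H/ΔT = 347.15/41.60 = 8.345.
Resistance heating needs Ẇ_res = Q̇_H = 893.0 kW; the reversible heat pump needs only Ẇ_hp = Q̇_H/COP = 107.0 kW.
Saving = 893.0 − 107.0 = 786.0 kW.

786 kW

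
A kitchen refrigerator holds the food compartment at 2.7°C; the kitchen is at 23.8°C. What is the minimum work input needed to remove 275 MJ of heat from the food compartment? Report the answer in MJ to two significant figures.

21 MJ

In absolute terms T_C = 275.85 K and T_H = 296.95 K, so ΔT = 21.10 K.
The reversible limit is COP_R = T_C/ΔT = 13.07, so W_min = Q_C/COP = Q_C·ΔT/T_C.
W_min = 275.0 × 21.10/275.85 = 21.03 MJ.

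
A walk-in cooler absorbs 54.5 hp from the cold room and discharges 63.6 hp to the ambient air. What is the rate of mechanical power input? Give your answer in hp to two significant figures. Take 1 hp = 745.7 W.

9.1 hp

For a cyclic device the first law requires Q̇_H = Q̇_C + Ẇ.
Ẇ = Q̇_H − Q̇_C = 9.100 hp.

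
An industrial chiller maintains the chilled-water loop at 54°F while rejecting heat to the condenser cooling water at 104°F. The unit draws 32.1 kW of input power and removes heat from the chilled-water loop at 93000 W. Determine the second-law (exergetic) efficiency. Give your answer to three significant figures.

0.282

Converting, Q̇_C = 93000 W = 93.00 kW, so COP_actual = Q̇_C/Ẇ = 93.00/32.10 = 2.897.
In absolute terms T_C = 285.37 K and T_H = 313.15 K, so ΔT = 27.78 K.
COP_Carnot = T_C/ΔT = 285.37/27.78 = 10.27.
η_II = COP_actual/COP_Carnot = 2.897/10.27 = 0.2820.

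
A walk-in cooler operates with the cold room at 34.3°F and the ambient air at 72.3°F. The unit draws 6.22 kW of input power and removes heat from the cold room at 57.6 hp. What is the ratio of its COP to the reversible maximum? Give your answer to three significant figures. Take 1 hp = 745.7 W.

Converting, Q̇_C = 57.60 hp = 42.95 kW, so COP_actual = Q̇_C/Ẇ = 42.95/6.220 = 6.906.
In absolute terms T_C = 274.43 K and T_H = 295.54 K, so ΔT = 21.11 K.
COP_Carnot = T_C/ΔT = 274.43/21.11 = 13.00.
η_II = COP_actual/COP_Carnot = 6.906/13.00 = 0.5312.

0.531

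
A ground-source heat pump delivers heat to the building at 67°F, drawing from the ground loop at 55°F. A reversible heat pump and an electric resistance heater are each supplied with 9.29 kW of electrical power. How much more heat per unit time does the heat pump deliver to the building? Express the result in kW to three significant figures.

398 kW

In absolute terms T_C = 285.93 K and T_H = 292.59 K, so ΔT = 6.667 K.
COP_Carnot = T_H/ΔT = 292.59/6.667 = 43.89.
The heat pump delivers Q̇_H = COP × Ẇ = 407.7 kW; the resistance heater delivers Ẇ = 9.290 kW.
Extra = (COP − 1)·Ẇ = 398.4 kW.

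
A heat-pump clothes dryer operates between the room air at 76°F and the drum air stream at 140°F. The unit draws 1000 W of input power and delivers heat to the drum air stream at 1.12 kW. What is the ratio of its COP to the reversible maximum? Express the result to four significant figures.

0.1195

Converting, Q̇_H = 1.120 kW = 1120 W, so COP_actual = Q̇_H/Ẇ = 1120/1000 = 1.120.
In absolute terms T_C = 297.59 K and T_H = 333.15 K, so ΔT = 35.56 K.
COP_Carnot = T_H/ΔT = 333.15/35.56 = 9.370.
η_II = COP_actual/COP_Carnot = 1.120/9.370 = 0.1195.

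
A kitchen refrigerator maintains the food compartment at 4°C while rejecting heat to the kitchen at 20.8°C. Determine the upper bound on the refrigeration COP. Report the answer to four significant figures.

In absolute terms T_C = 277.15 K and T_H = 293.95 K, so ΔT = 16.80 K.
For a reversible cycle, COP_Carnot = T_C/ΔT = 277.15/16.80 = 16.50.

16.50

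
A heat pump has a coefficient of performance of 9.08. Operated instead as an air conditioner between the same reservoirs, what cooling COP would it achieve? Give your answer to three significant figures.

Since Q_H = Q_C + W for any cycle, COP_R = Q_C/W = Q_H/W − 1.
COP_R = 9.08 − 1 = 8.08.

8.08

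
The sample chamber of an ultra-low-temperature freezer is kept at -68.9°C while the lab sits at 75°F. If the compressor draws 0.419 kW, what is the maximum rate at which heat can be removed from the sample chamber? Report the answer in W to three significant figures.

In absolute terms T_C = 204.25 K and T_H = 297.04 K, so ΔT = 92.79 K.
COP_Carnot = T_C/ΔT = 204.25/92.79 = 2.201.
Q̇_max = COP_Carnot × Ẇ = 2.201 × 0.4190 kW = 0.9223 kW = 922.3 W.

922 W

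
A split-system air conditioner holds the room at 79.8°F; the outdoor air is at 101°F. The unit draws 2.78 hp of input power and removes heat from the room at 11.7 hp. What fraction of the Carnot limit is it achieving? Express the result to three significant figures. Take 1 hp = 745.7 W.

COP_actual = Q̇_C/Ẇ = 11.70/2.780 = 4.209.
In absolute terms T_C = 299.71 K and T_H = 311.48 K, so ΔT = 11.78 K.
COP_Carnot = T_C/ΔT = 299.71/11.78 = 25.45.
η_II = COP_actual/COP_Carnot = 4.209/25.45 = 0.1654.

0.165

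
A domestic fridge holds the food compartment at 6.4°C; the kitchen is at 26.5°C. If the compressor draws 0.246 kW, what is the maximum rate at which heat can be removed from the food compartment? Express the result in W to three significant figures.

In absolute terms T_C = 279.55 K and T_H = 299.65 K, so ΔT = 20.10 K.
COP_Carnot = T_C/ΔT = 279.55/20.10 = 13.91.
Q̇_max = COP_Carnot × Ẇ = 13.91 × 0.2460 kW = 3.421 kW = 3421 W.

3420 W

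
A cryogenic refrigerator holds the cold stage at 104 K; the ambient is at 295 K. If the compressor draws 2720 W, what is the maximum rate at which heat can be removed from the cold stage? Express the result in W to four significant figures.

1481 W

The reservoir spacing is ΔT = 295 − 104 = 191.0 K.
COP_Carnot = T_C/ΔT = 104.00/191.0 = 0.5445.
Q̇_max = COP_Carnot × Ẇ = 0.5445 × 2720 W = 1481 W.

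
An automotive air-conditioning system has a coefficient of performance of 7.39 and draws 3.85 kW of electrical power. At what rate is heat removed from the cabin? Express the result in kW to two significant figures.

Q̇_C = COP × Ẇ = 7.39 × 3.850 = 28.45 kW.

28 kW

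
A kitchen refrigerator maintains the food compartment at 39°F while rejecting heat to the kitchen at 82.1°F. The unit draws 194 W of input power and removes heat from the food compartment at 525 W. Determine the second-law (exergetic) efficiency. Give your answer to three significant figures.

COP_actual = Q̇_C/Ẇ = 525.0/194.0 = 2.706.
In absolute terms T_C = 277.04 K and T_H = 300.98 K, so ΔT = 23.94 K.
COP_Carnot = T_C/ΔT = 277.04/23.94 = 11.57.
η_II = COP_actual/COP_Carnot = 2.706/11.57 = 0.2339.

0.234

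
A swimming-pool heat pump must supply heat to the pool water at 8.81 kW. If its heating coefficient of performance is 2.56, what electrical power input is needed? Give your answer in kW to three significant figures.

3.44 kW

Ẇ = Q̇_H/COP_HP = 8.810/2.56 = 3.441 kW.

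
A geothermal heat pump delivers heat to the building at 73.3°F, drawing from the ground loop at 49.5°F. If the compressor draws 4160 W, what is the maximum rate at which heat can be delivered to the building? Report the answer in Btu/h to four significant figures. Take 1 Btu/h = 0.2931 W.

In absolute terms T_C = 282.87 K and T_H = 296.09 K, so ΔT = 13.22 K.
COP_Carnot = T_H/ΔT = 296.09/13.22 = 22.39.
Q̇_max = COP_Carnot × Ẇ = 22.39 × 4160 W = 93160 W = 317800 Btu/h.

317800 Btu/h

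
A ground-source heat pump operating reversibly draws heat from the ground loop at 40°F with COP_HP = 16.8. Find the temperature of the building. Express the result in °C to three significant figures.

22.0 °C

COP_HP = T_H/(T_H − T_C) rearranges to T_H = COP·T_C/(COP − 1).
With T_C = 277.59 K, T_H = 16.8 × 277.59/15.80 = 295.16 K.
Converting, 295.16 K = 22.01°C.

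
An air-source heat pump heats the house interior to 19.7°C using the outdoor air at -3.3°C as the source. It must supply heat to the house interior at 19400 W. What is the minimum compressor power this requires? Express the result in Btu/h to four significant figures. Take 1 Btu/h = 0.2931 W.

5198 Btu/h

In absolute terms T_C = 269.85 K and T_H = 292.85 K, so ΔT = 23.00 K.
COP_Carnot = T_H/ΔT = 292.85/23.00 = 12.73.
Ẇ_min = Q̇/COP_Carnot = 19400/12.73 = 1524 W = 5198 Btu/h.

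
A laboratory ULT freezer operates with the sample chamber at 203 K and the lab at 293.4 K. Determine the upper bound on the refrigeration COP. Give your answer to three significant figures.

2.25

The reservoir spacing is ΔT = 293.4 − 203 = 90.40 K.
For a reversible cycle, COP_Carnot = T_C/ΔT = 203.00/90.40 = 2.246.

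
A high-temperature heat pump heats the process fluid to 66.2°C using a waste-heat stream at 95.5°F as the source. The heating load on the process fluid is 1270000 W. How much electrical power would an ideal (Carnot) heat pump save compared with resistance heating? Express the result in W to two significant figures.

In absolute terms T_C = 308.43 K and T_H = 339.35 K, so ΔT = 30.92 K.
COP_Carnot = T_H/ΔT = 339.35/30.92 = 10.97.
Resistance heating needs Ẇ_res = Q̇_H = 1270000 W; the reversible heat pump needs only Ẇ_hp = Q̇_H/COP = 115700 W.
Saving = 1270000 − 115700 = 1154000 W.

1200000 W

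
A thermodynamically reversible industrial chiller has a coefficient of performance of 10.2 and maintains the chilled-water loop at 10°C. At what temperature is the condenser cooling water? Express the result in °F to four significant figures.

COP_R = T_C/(T_H − T_C) gives T_H − T_C = T_C/COP.
With T_C = 283.15 K, T_H = 283.15 × (1 + 1/10.2) = 310.91 K.
Converting, 310.91 K = 99.97°F.

99.97 °F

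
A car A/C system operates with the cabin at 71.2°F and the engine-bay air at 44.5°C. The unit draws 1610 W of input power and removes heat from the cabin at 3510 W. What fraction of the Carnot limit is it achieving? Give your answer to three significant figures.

COP_actual = Q̇_C/Ẇ = 3510/1610 = 2.180.
In absolute terms T_C = 294.93 K and T_H = 317.65 K, so ΔT = 22.72 K.
COP_Carnot = T_C/ΔT = 294.93/22.72 = 12.98.
η_II = COP_actual/COP_Carnot = 2.180/12.98 = 0.1680.

0.168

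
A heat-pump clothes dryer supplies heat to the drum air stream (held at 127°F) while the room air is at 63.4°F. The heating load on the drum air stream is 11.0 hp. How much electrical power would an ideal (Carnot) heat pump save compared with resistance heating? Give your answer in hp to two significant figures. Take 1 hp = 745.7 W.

In absolute terms T_C = 290.59 K and T_H = 325.93 K, so ΔT = 35.33 K.
COP_Carnot = T_H/ΔT = 325.93/35.33 = 9.224.
Resistance heating needs Ẇ_res = Q̇_H = 11.00 hp; the reversible heat pump needs only Ẇ_hp = Q̇_H/COP = 1.192 hp.
Saving = 11.00 − 1.192 = 9.808 hp.

9.8 hp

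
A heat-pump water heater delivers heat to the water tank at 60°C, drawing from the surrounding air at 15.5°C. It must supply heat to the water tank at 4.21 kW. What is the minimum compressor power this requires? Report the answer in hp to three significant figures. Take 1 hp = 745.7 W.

In absolute terms T_C = 288.65 K and T_H = 333.15 K, so ΔT = 44.50 K.
COP_Carnot = T_H/ΔT = 333.15/44.50 = 7.487.
Ẇ_min = Q̇/COP_Carnot = 4.210/7.487 = 0.5623 kW = 0.7541 hp.

0.754 hp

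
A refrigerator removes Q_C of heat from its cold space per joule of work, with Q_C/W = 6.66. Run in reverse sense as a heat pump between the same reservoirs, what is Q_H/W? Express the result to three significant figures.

7.66

The first law on one cycle gives Q_H = Q_C + W, so Q_H/W = Q_C/W + 1.
COP_HP = COP_R + 1 = 6.66 + 1 = 7.66.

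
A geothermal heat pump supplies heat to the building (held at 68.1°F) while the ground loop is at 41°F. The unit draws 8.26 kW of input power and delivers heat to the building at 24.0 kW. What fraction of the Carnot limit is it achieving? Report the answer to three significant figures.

COP_actual = Q̇_H/Ẇ = 24.00/8.260 = 2.906.
In absolute terms T_C = 278.15 K and T_H = 293.21 K, so ΔT = 15.06 K.
COP_Carnot = T_H/ΔT = 293.21/15.06 = 19.47.
η_II = COP_actual/COP_Carnot = 2.906/19.47 = 0.1492.

0.149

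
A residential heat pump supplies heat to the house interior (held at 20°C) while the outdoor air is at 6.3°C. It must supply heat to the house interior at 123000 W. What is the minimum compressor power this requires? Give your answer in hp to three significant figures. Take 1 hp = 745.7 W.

In absolute terms T_C = 279.45 K and T_H = 293.15 K, so ΔT = 13.70 K.
COP_Carnot = T_H/ΔT = 293.15/13.70 = 21.40.
Ẇ_min = Q̇/COP_Carnot = 123000/21.40 = 5748 W = 7.709 hp.

7.71 hp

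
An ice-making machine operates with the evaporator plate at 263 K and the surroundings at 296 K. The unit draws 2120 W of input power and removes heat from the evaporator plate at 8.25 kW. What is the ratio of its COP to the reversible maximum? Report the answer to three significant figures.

Converting, Q̇_C = 8.250 kW = 8250 W, so COP_actual = Q̇_C/Ẇ = 8250/2120 = 3.892.
The reservoir spacing is ΔT = 296 − 263 = 33.00 K.
COP_Carnot = T_C/ΔT = 263.00/33.00 = 7.970.
η_II = COP_actual/COP_Carnot = 3.892/7.970 = 0.4883.

0.488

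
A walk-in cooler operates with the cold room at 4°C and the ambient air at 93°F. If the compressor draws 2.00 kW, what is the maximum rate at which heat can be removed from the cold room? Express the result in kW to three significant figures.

In absolute terms T_C = 277.15 K and T_H = 307.04 K, so ΔT = 29.89 K.
COP_Carnot = T_C/ΔT = 277.15/29.89 = 9.273.
Q̇_max = COP_Carnot × Ẇ = 9.273 × 2.000 kW = 18.55 kW.

18.5 kW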